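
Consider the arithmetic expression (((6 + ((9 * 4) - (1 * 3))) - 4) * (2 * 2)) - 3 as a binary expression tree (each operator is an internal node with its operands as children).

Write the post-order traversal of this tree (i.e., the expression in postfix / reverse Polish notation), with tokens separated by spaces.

6 9 4 * 1 3 * - + 4 - 2 2 * * 3 -

Post-order on an expression tree gives postfix notation: for each operator, emit left operand, right operand, then the operator.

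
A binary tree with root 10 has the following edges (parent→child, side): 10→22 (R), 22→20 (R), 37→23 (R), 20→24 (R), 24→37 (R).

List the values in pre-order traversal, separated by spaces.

10 22 20 24 37 23

Pre-order visits the node, then its left subtree, then its right subtree.
Visit 10.
At 10: no left child.
At 10: go right to 22.
  Visit 22.
  At 22: no left child.
  At 22: go right to 20.
    Visit 20.
    At 20: no left child.
    At 20: go right to 24.
      Visit 24.
      At 24: no left child.
      At 24: go right to 37.
        Visit 37.
        At 37: no left child.
        At 37: go right to 23.
          23 is a leaf — visit 23.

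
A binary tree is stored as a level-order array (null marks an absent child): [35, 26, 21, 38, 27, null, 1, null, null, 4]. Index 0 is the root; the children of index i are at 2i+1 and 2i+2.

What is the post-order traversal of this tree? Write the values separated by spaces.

38 4 27 26 1 21 35

Post-order visits the left subtree, then the right subtree, then the node.
At 35: go left to 26.
  At 26: go left to 38.
    38 is a leaf — visit 38.
  At 26: go right to 27.
    At 27: go left to 4.
      4 is a leaf — visit 4.
    At 27: no right child.
    Visit 27.
  Visit 26.
At 35: go right to 21.
  At 21: no left child.
  At 21: go right to 1.
    1 is a leaf — visit 1.
  Visit 21.
Visit 35.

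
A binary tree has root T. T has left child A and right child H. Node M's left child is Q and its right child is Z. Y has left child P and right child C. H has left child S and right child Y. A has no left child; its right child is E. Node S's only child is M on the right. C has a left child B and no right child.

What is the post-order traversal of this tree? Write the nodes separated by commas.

E, A, Q, Z, M, S, P, B, C, Y, H, T

Post-order visits the left subtree, then the right subtree, then the node.
At T: go left to A.
  At A: no left child.
  At A: go right to E.
    E is a leaf — visit E.
  Visit A.
At T: go right to H.
  At H: go left to S.
    At S: no left child.
    At S: go right to M.
      At M: go left to Q.
        Q is a leaf — visit Q.
      At M: go right to Z.
        Z is a leaf — visit Z.
      Visit M.
    Visit S.
  At H: go right to Y.
    At Y: go left to P.
      P is a leaf — visit P.
    At Y: go right to C.
      At C: go left to B.
        B is a leaf — visit B.
      At C: no right child.
      Visit C.
    Visit Y.
  Visit H.
Visit T.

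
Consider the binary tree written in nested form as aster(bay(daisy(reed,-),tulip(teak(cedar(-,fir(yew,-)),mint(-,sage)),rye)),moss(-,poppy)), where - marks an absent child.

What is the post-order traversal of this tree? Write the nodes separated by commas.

Post-order visits the left subtree, then the right subtree, then the node.
At aster: go left to bay.
  At bay: go left to daisy.
    At daisy: go left to reed.
      reed is a leaf — visit reed.
    At daisy: no right child.
    Visit daisy.
  At bay: go right to tulip.
    At tulip: go left to teak.
      At teak: go left to cedar.
        At cedar: no left child.
        At cedar: go right to fir.
          At fir: go left to yew.
            yew is a leaf — visit yew.
          At fir: no right child.
          Visit fir.
        Visit cedar.
      At teak: go right to mint.
        At mint: no left child.
        At mint: go right to sage.
          sage is a leaf — visit sage.
        Visit mint.
      Visit teak.
    At tulip: go right to rye.
      rye is a leaf — visit rye.
    Visit tulip.
  Visit bay.
At aster: go right to moss.
  At moss: no left child.
  At moss: go right to poppy.
    poppy is a leaf — visit poppy.
  Visit moss.
Visit aster.

reed, daisy, yew, fir, cedar, sage, mint, teak, rye, tulip, bay, poppy, moss, aster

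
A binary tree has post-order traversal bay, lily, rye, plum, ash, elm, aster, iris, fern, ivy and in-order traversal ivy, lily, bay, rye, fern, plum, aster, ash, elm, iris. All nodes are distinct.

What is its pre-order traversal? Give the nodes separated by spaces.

ivy fern rye lily bay iris aster plum elm ash

The last element of post-order is the root; it splits in-order into left and right subtrees.
Root ivy: left subtree has 0 nodes { }, right has 9 {lily, bay, rye, fern, plum, aster, ash, elm, iris}.
  Root fern: left subtree has 3 nodes {lily, bay, rye}, right has 5 {plum, aster, ash, elm, iris}.
    Root rye: left subtree has 2 nodes {lily, bay}, right has 0 { }.
      Root lily: left subtree has 0 nodes { }, right has 1 {bay}.
    Root iris: left subtree has 4 nodes {plum, aster, ash, elm}, right has 0 { }.
      Root aster: left subtree has 1 node {plum}, right has 2 {ash, elm}.
        Root elm: left subtree has 1 node {ash}, right has 0 { }.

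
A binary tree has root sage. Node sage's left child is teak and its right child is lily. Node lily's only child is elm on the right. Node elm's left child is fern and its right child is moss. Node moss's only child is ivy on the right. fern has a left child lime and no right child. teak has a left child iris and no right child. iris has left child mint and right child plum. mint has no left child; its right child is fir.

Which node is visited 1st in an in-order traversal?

mint

In-order visits the left subtree, then the node, then the right subtree.
At sage: go left to teak.
  At teak: go left to iris.
    At iris: go left to mint.
      At mint: no left child.
      Visit mint.
      At mint: go right to fir.
        fir is a leaf — visit fir.
    Visit iris.
    At iris: go right to plum.
      plum is a leaf — visit plum.
  Visit teak.
  At teak: no right child.
Visit sage.
At sage: go right to lily.
  At lily: no left child.
  Visit lily.
  At lily: go right to elm.
    At elm: go left to fern.
      At fern: go left to lime.
        lime is a leaf — visit lime.
      Visit fern.
      At fern: no right child.
    Visit elm.
    At elm: go right to moss.
      At moss: no left child.
      Visit moss.
      At moss: go right to ivy.
        ivy is a leaf — visit ivy.
Full in-order sequence: mint, fir, iris, plum, teak, sage, lily, lime, fern, elm, moss, ivy.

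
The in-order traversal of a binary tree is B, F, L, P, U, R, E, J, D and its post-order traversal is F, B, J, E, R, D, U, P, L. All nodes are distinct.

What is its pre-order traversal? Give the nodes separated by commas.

The last element of post-order is the root; it splits in-order into left and right subtrees.
Root L: left subtree has 2 nodes {B, F}, right has 6 {P, U, R, E, J, D}.
  Root B: left subtree has 0 nodes { }, right has 1 {F}.
  Root P: left subtree has 0 nodes { }, right has 5 {U, R, E, J, D}.
    Root U: left subtree has 0 nodes { }, right has 4 {R, E, J, D}.
      Root D: left subtree has 3 nodes {R, E, J}, right has 0 { }.
        Root R: left subtree has 0 nodes { }, right has 2 {E, J}.
          Root E: left subtree has 0 nodes { }, right has 1 {J}.

L, B, F, P, U, D, R, E, J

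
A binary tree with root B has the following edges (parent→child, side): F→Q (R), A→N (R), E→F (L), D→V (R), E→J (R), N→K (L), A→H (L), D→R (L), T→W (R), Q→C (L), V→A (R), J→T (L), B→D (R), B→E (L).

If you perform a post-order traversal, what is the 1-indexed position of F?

3

Post-order visits the left subtree, then the right subtree, then the node.
At B: go left to E.
  At E: go left to F.
    At F: no left child.
    At F: go right to Q.
      At Q: go left to C.
        C is a leaf — visit C.
      At Q: no right child.
      Visit Q.
    Visit F.
  At E: go right to J.
    At J: go left to T.
      At T: no left child.
      At T: go right to W.
        W is a leaf — visit W.
      Visit T.
    At J: no right child.
    Visit J.
  Visit E.
At B: go right to D.
  At D: go left to R.
    R is a leaf — visit R.
  At D: go right to V.
    At V: no left child.
    At V: go right to A.
      At A: go left to H.
        H is a leaf — visit H.
      At A: go right to N.
        At N: go left to K.
          K is a leaf — visit K.
        At N: no right child.
        Visit N.
      Visit A.
    Visit V.
  Visit D.
Visit B.
Full post-order sequence: C, Q, F, W, T, J, E, R, H, K, N, A, V, D, B.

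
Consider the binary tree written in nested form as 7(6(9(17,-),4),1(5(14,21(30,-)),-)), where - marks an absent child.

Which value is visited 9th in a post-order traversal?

Post-order visits the left subtree, then the right subtree, then the node.
At 7: go left to 6.
  At 6: go left to 9.
    At 9: go left to 17.
      17 is a leaf — visit 17.
    At 9: no right child.
    Visit 9.
  At 6: go right to 4.
    4 is a leaf — visit 4.
  Visit 6.
At 7: go right to 1.
  At 1: go left to 5.
    At 5: go left to 14.
      14 is a leaf — visit 14.
    At 5: go right to 21.
      At 21: go left to 30.
        30 is a leaf — visit 30.
      At 21: no right child.
      Visit 21.
    Visit 5.
  At 1: no right child.
  Visit 1.
Visit 7.
Full post-order sequence: 17, 9, 4, 6, 14, 30, 21, 5, 1, 7.

1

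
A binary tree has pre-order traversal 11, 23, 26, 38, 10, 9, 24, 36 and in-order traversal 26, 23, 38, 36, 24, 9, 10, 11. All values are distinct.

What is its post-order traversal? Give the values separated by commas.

26, 36, 24, 9, 10, 38, 23, 11

The first element of pre-order is the root; it splits in-order into left and right subtrees.
Root 11: left subtree has 7 nodes {26, 23, 38, 36, 24, 9, 10}, right has 0 { }.
  Root 23: left subtree has 1 node {26}, right has 5 {38, 36, 24, 9, 10}.
    Root 38: left subtree has 0 nodes { }, right has 4 {36, 24, 9, 10}.
      Root 10: left subtree has 3 nodes {36, 24, 9}, right has 0 { }.
        Root 9: left subtree has 2 nodes {36, 24}, right has 0 { }.
          Root 24: left subtree has 1 node {36}, right has 0 { }.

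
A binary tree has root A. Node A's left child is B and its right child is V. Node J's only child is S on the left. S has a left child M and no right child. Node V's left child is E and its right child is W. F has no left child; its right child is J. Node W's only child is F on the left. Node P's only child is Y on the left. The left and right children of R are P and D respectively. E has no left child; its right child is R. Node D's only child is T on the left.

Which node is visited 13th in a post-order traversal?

V

Post-order visits the left subtree, then the right subtree, then the node.
At A: go left to B.
  B is a leaf — visit B.
At A: go right to V.
  At V: go left to E.
    At E: no left child.
    At E: go right to R.
      At R: go left to P.
        At P: go left to Y.
          Y is a leaf — visit Y.
        At P: no right child.
        Visit P.
      At R: go right to D.
        At D: go left to T.
          T is a leaf — visit T.
        At D: no right child.
        Visit D.
      Visit R.
    Visit E.
  At V: go right to W.
    At W: go left to F.
      At F: no left child.
      At F: go right to J.
        At J: go left to S.
          At S: go left to M.
            M is a leaf — visit M.
          At S: no right child.
          Visit S.
        At J: no right child.
        Visit J.
      Visit F.
    At W: no right child.
    Visit W.
  Visit V.
Visit A.
Full post-order sequence: B, Y, P, T, D, R, E, M, S, J, F, W, V, A.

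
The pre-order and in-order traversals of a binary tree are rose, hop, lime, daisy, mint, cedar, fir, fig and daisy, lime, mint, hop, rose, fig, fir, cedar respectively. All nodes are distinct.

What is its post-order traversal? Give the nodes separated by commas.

daisy, mint, lime, hop, fig, fir, cedar, rose

The first element of pre-order is the root; it splits in-order into left and right subtrees.
Root rose: left subtree has 4 nodes {daisy, lime, mint, hop}, right has 3 {fig, fir, cedar}.
  Root hop: left subtree has 3 nodes {daisy, lime, mint}, right has 0 { }.
    Root lime: left subtree has 1 node {daisy}, right has 1 {mint}.
  Root cedar: left subtree has 2 nodes {fig, fir}, right has 0 { }.
    Root fir: left subtree has 1 node {fig}, right has 0 { }.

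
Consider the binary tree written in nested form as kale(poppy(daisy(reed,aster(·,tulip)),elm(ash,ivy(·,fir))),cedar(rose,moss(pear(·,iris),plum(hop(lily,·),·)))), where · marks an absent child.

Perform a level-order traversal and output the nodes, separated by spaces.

Level-order visits nodes level by level from the root, left to right within each level.
Level 0: kale
Level 1: poppy, cedar
Level 2: daisy, elm, rose, moss
Level 3: reed, aster, ash, ivy, pear, plum
Level 4: tulip, fir, iris, hop
Level 5: lily

kale poppy cedar daisy elm rose moss reed aster ash ivy pear plum tulip fir iris hop lily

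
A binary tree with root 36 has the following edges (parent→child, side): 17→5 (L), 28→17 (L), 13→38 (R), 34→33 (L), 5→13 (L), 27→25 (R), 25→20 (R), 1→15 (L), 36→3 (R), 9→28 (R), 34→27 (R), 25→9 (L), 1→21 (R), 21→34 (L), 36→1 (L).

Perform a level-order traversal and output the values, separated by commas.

36, 1, 3, 15, 21, 34, 33, 27, 25, 9, 20, 28, 17, 5, 13, 38

Level-order visits nodes level by level from the root, left to right within each level.
Level 0: 36
Level 1: 1, 3
Level 2: 15, 21
Level 3: 34
Level 4: 33, 27
Level 5: 25
Level 6: 9, 20
Level 7: 28
Level 8: 17
Level 9: 5
Level 10: 13
Level 11: 38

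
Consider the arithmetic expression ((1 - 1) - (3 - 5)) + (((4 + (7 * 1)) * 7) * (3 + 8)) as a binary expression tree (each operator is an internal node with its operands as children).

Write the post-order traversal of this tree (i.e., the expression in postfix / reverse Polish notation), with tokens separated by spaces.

Post-order on an expression tree gives postfix notation: for each operator, emit left operand, right operand, then the operator.

1 1 - 3 5 - - 4 7 1 * + 7 * 3 8 + * +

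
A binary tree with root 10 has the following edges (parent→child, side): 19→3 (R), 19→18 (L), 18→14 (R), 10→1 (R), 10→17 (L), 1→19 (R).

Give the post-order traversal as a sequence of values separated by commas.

Post-order visits the left subtree, then the right subtree, then the node.
At 10: go left to 17.
  17 is a leaf — visit 17.
At 10: go right to 1.
  At 1: no left child.
  At 1: go right to 19.
    At 19: go left to 18.
      At 18: no left child.
      At 18: go right to 14.
        14 is a leaf — visit 14.
      Visit 18.
    At 19: go right to 3.
      3 is a leaf — visit 3.
    Visit 19.
  Visit 1.
Visit 10.

17, 14, 18, 3, 19, 1, 10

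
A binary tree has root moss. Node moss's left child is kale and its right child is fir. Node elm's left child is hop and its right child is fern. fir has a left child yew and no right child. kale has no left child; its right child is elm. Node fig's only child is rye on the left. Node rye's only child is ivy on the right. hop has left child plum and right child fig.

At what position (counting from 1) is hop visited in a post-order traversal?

Post-order visits the left subtree, then the right subtree, then the node.
At moss: go left to kale.
  At kale: no left child.
  At kale: go right to elm.
    At elm: go left to hop.
      At hop: go left to plum.
        plum is a leaf — visit plum.
      At hop: go right to fig.
        At fig: go left to rye.
          At rye: no left child.
          At rye: go right to ivy.
            ivy is a leaf — visit ivy.
          Visit rye.
        At fig: no right child.
        Visit fig.
      Visit hop.
    At elm: go right to fern.
      fern is a leaf — visit fern.
    Visit elm.
  Visit kale.
At moss: go right to fir.
  At fir: go left to yew.
    yew is a leaf — visit yew.
  At fir: no right child.
  Visit fir.
Visit moss.
Full post-order sequence: plum, ivy, rye, fig, hop, fern, elm, kale, yew, fir, moss.

5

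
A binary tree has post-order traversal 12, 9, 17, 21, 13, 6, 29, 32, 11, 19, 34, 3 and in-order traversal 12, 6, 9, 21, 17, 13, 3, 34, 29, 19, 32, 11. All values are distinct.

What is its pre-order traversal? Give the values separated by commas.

3, 6, 12, 13, 21, 9, 17, 34, 19, 29, 11, 32

The last element of post-order is the root; it splits in-order into left and right subtrees.
Root 3: left subtree has 6 nodes {12, 6, 9, 21, 17, 13}, right has 5 {34, 29, 19, 32, 11}.
  Root 6: left subtree has 1 node {12}, right has 4 {9, 21, 17, 13}.
    Root 13: left subtree has 3 nodes {9, 21, 17}, right has 0 { }.
      Root 21: left subtree has 1 node {9}, right has 1 {17}.
  Root 34: left subtree has 0 nodes { }, right has 4 {29, 19, 32, 11}.
    Root 19: left subtree has 1 node {29}, right has 2 {32, 11}.
      Root 11: left subtree has 1 node {32}, right has 0 { }.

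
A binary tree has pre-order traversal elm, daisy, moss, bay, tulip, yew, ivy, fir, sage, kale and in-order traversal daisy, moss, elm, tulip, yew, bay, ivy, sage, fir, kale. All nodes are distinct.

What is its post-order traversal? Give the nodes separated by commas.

The first element of pre-order is the root; it splits in-order into left and right subtrees.
Root elm: left subtree has 2 nodes {daisy, moss}, right has 7 {tulip, yew, bay, ivy, sage, fir, kale}.
  Root daisy: left subtree has 0 nodes { }, right has 1 {moss}.
  Root bay: left subtree has 2 nodes {tulip, yew}, right has 4 {ivy, sage, fir, kale}.
    Root tulip: left subtree has 0 nodes { }, right has 1 {yew}.
    Root ivy: left subtree has 0 nodes { }, right has 3 {sage, fir, kale}.
      Root fir: left subtree has 1 node {sage}, right has 1 {kale}.

moss, daisy, yew, tulip, sage, kale, fir, ivy, bay, elm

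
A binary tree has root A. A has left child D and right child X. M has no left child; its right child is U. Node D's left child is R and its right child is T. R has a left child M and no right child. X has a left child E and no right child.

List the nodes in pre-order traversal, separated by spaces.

Pre-order visits the node, then its left subtree, then its right subtree.
Visit A.
At A: go left to D.
  Visit D.
  At D: go left to R.
    Visit R.
    At R: go left to M.
      Visit M.
      At M: no left child.
      At M: go right to U.
        U is a leaf — visit U.
    At R: no right child.
  At D: go right to T.
    T is a leaf — visit T.
At A: go right to X.
  Visit X.
  At X: go left to E.
    E is a leaf — visit E.
  At X: no right child.

A D R M U T X E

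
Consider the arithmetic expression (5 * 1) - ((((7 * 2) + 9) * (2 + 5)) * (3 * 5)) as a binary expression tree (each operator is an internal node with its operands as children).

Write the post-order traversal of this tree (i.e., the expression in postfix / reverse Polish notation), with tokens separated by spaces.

5 1 * 7 2 * 9 + 2 5 + * 3 5 * * -

Post-order on an expression tree gives postfix notation: for each operator, emit left operand, right operand, then the operator.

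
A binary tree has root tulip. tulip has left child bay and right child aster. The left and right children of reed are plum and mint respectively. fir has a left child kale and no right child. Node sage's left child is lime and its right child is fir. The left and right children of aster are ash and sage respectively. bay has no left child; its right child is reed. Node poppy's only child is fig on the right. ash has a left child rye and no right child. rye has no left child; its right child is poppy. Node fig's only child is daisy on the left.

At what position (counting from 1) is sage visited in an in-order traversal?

13

In-order visits the left subtree, then the node, then the right subtree.
At tulip: go left to bay.
  At bay: no left child.
  Visit bay.
  At bay: go right to reed.
    At reed: go left to plum.
      plum is a leaf — visit plum.
    Visit reed.
    At reed: go right to mint.
      mint is a leaf — visit mint.
Visit tulip.
At tulip: go right to aster.
  At aster: go left to ash.
    At ash: go left to rye.
      At rye: no left child.
      Visit rye.
      At rye: go right to poppy.
        At poppy: no left child.
        Visit poppy.
        At poppy: go right to fig.
          At fig: go left to daisy.
            daisy is a leaf — visit daisy.
          Visit fig.
          At fig: no right child.
    Visit ash.
    At ash: no right child.
  Visit aster.
  At aster: go right to sage.
    At sage: go left to lime.
      lime is a leaf — visit lime.
    Visit sage.
    At sage: go right to fir.
      At fir: go left to kale.
        kale is a leaf — visit kale.
      Visit fir.
      At fir: no right child.
Full in-order sequence: bay, plum, reed, mint, tulip, rye, poppy, daisy, fig, ash, aster, lime, sage, kale, fir.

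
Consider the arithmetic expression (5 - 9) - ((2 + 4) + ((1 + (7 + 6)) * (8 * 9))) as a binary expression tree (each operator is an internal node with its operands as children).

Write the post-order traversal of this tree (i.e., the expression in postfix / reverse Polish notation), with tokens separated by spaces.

5 9 - 2 4 + 1 7 6 + + 8 9 * * + -

Post-order on an expression tree gives postfix notation: for each operator, emit left operand, right operand, then the operator.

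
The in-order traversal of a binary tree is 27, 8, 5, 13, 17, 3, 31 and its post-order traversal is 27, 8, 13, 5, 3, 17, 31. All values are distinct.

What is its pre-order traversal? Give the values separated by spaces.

The last element of post-order is the root; it splits in-order into left and right subtrees.
Root 31: left subtree has 6 nodes {27, 8, 5, 13, 17, 3}, right has 0 { }.
  Root 17: left subtree has 4 nodes {27, 8, 5, 13}, right has 1 {3}.
    Root 5: left subtree has 2 nodes {27, 8}, right has 1 {13}.
      Root 8: left subtree has 1 node {27}, right has 0 { }.

31 17 5 8 27 13 3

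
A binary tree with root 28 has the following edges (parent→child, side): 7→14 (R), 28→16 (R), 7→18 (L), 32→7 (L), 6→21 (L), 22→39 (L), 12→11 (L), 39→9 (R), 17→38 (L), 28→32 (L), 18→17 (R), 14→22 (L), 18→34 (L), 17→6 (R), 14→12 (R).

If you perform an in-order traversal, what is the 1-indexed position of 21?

In-order visits the left subtree, then the node, then the right subtree.
At 28: go left to 32.
  At 32: go left to 7.
    At 7: go left to 18.
      At 18: go left to 34.
        34 is a leaf — visit 34.
      Visit 18.
      At 18: go right to 17.
        At 17: go left to 38.
          38 is a leaf — visit 38.
        Visit 17.
        At 17: go right to 6.
          At 6: go left to 21.
            21 is a leaf — visit 21.
          Visit 6.
          At 6: no right child.
    Visit 7.
    At 7: go right to 14.
      At 14: go left to 22.
        At 22: go left to 39.
          At 39: no left child.
          Visit 39.
          At 39: go right to 9.
            9 is a leaf — visit 9.
        Visit 22.
        At 22: no right child.
      Visit 14.
      At 14: go right to 12.
        At 12: go left to 11.
          11 is a leaf — visit 11.
        Visit 12.
        At 12: no right child.
  Visit 32.
  At 32: no right child.
Visit 28.
At 28: go right to 16.
  16 is a leaf — visit 16.
Full in-order sequence: 34, 18, 38, 17, 21, 6, 7, 39, 9, 22, 14, 11, 12, 32, 28, 16.

5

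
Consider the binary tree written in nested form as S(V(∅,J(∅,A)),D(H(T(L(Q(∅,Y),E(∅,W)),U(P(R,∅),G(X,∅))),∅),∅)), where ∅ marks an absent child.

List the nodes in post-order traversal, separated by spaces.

A J V Y Q W E L R P X G U T H D S

Post-order visits the left subtree, then the right subtree, then the node.
At S: go left to V.
  At V: no left child.
  At V: go right to J.
    At J: no left child.
    At J: go right to A.
      A is a leaf — visit A.
    Visit J.
  Visit V.
At S: go right to D.
  At D: go left to H.
    At H: go left to T.
      At T: go left to L.
        At L: go left to Q.
          At Q: no left child.
          At Q: go right to Y.
            Y is a leaf — visit Y.
          Visit Q.
        At L: go right to E.
          At E: no left child.
          At E: go right to W.
            W is a leaf — visit W.
          Visit E.
        Visit L.
      At T: go right to U.
        At U: go left to P.
          At P: go left to R.
            R is a leaf — visit R.
          At P: no right child.
          Visit P.
        At U: go right to G.
          At G: go left to X.
            X is a leaf — visit X.
          At G: no right child.
          Visit G.
        Visit U.
      Visit T.
    At H: no right child.
    Visit H.
  At D: no right child.
  Visit D.
Visit S.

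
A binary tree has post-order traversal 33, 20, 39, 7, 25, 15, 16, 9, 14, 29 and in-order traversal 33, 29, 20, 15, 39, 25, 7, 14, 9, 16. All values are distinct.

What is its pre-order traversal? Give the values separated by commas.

The last element of post-order is the root; it splits in-order into left and right subtrees.
Root 29: left subtree has 1 node {33}, right has 8 {20, 15, 39, 25, 7, 14, 9, 16}.
  Root 14: left subtree has 5 nodes {20, 15, 39, 25, 7}, right has 2 {9, 16}.
    Root 15: left subtree has 1 node {20}, right has 3 {39, 25, 7}.
      Root 25: left subtree has 1 node {39}, right has 1 {7}.
    Root 9: left subtree has 0 nodes { }, right has 1 {16}.

29, 33, 14, 15, 20, 25, 39, 7, 9, 16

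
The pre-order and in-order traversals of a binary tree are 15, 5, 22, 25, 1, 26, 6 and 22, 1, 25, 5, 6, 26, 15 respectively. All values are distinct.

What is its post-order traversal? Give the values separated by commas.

1, 25, 22, 6, 26, 5, 15

The first element of pre-order is the root; it splits in-order into left and right subtrees.
Root 15: left subtree has 6 nodes {22, 1, 25, 5, 6, 26}, right has 0 { }.
  Root 5: left subtree has 3 nodes {22, 1, 25}, right has 2 {6, 26}.
    Root 22: left subtree has 0 nodes { }, right has 2 {1, 25}.
      Root 25: left subtree has 1 node {1}, right has 0 { }.
    Root 26: left subtree has 1 node {6}, right has 0 { }.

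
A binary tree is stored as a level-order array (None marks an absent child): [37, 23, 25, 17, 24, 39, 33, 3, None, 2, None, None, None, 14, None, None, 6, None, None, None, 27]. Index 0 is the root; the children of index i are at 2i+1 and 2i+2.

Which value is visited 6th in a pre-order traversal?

24

Pre-order visits the node, then its left subtree, then its right subtree.
Visit 37.
At 37: go left to 23.
  Visit 23.
  At 23: go left to 17.
    Visit 17.
    At 17: go left to 3.
      Visit 3.
      At 3: no left child.
      At 3: go right to 6.
        6 is a leaf — visit 6.
    At 17: no right child.
  At 23: go right to 24.
    Visit 24.
    At 24: go left to 2.
      Visit 2.
      At 2: no left child.
      At 2: go right to 27.
        27 is a leaf — visit 27.
    At 24: no right child.
At 37: go right to 25.
  Visit 25.
  At 25: go left to 39.
    39 is a leaf — visit 39.
  At 25: go right to 33.
    Visit 33.
    At 33: go left to 14.
      14 is a leaf — visit 14.
    At 33: no right child.
Full pre-order sequence: 37, 23, 17, 3, 6, 24, 2, 27, 25, 39, 33, 14.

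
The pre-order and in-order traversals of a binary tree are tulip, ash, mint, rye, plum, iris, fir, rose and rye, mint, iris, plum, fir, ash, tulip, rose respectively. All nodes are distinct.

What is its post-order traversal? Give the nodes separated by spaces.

rye iris fir plum mint ash rose tulip

The first element of pre-order is the root; it splits in-order into left and right subtrees.
Root tulip: left subtree has 6 nodes {rye, mint, iris, plum, fir, ash}, right has 1 {rose}.
  Root ash: left subtree has 5 nodes {rye, mint, iris, plum, fir}, right has 0 { }.
    Root mint: left subtree has 1 node {rye}, right has 3 {iris, plum, fir}.
      Root plum: left subtree has 1 node {iris}, right has 1 {fir}.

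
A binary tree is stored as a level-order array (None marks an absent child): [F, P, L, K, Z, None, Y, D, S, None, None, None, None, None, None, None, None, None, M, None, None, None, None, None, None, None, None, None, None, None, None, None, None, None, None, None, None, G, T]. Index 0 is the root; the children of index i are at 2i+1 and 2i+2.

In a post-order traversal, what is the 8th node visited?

Post-order visits the left subtree, then the right subtree, then the node.
At F: go left to P.
  At P: go left to K.
    At K: go left to D.
      D is a leaf — visit D.
    At K: go right to S.
      At S: no left child.
      At S: go right to M.
        At M: go left to G.
          G is a leaf — visit G.
        At M: go right to T.
          T is a leaf — visit T.
        Visit M.
      Visit S.
    Visit K.
  At P: go right to Z.
    Z is a leaf — visit Z.
  Visit P.
At F: go right to L.
  At L: no left child.
  At L: go right to Y.
    Y is a leaf — visit Y.
  Visit L.
Visit F.
Full post-order sequence: D, G, T, M, S, K, Z, P, Y, L, F.

P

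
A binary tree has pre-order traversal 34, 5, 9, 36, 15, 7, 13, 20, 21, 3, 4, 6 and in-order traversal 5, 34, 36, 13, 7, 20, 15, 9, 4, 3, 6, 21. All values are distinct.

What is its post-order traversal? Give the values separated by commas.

The first element of pre-order is the root; it splits in-order into left and right subtrees.
Root 34: left subtree has 1 node {5}, right has 10 {36, 13, 7, 20, 15, 9, 4, 3, 6, 21}.
  Root 9: left subtree has 5 nodes {36, 13, 7, 20, 15}, right has 4 {4, 3, 6, 21}.
    Root 36: left subtree has 0 nodes { }, right has 4 {13, 7, 20, 15}.
      Root 15: left subtree has 3 nodes {13, 7, 20}, right has 0 { }.
        Root 7: left subtree has 1 node {13}, right has 1 {20}.
    Root 21: left subtree has 3 nodes {4, 3, 6}, right has 0 { }.
      Root 3: left subtree has 1 node {4}, right has 1 {6}.

5, 13, 20, 7, 15, 36, 4, 6, 3, 21, 9, 34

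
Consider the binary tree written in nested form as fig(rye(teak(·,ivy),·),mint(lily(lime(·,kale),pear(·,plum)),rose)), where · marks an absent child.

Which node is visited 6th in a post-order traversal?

Post-order visits the left subtree, then the right subtree, then the node.
At fig: go left to rye.
  At rye: go left to teak.
    At teak: no left child.
    At teak: go right to ivy.
      ivy is a leaf — visit ivy.
    Visit teak.
  At rye: no right child.
  Visit rye.
At fig: go right to mint.
  At mint: go left to lily.
    At lily: go left to lime.
      At lime: no left child.
      At lime: go right to kale.
        kale is a leaf — visit kale.
      Visit lime.
    At lily: go right to pear.
      At pear: no left child.
      At pear: go right to plum.
        plum is a leaf — visit plum.
      Visit pear.
    Visit lily.
  At mint: go right to rose.
    rose is a leaf — visit rose.
  Visit mint.
Visit fig.
Full post-order sequence: ivy, teak, rye, kale, lime, plum, pear, lily, rose, mint, fig.

plum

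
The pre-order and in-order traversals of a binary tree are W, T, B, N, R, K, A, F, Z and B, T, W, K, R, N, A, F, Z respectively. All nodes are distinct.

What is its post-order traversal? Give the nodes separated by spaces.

B T K R Z F A N W

The first element of pre-order is the root; it splits in-order into left and right subtrees.
Root W: left subtree has 2 nodes {B, T}, right has 6 {K, R, N, A, F, Z}.
  Root T: left subtree has 1 node {B}, right has 0 { }.
  Root N: left subtree has 2 nodes {K, R}, right has 3 {A, F, Z}.
    Root R: left subtree has 1 node {K}, right has 0 { }.
    Root A: left subtree has 0 nodes { }, right has 2 {F, Z}.
      Root F: left subtree has 0 nodes { }, right has 1 {Z}.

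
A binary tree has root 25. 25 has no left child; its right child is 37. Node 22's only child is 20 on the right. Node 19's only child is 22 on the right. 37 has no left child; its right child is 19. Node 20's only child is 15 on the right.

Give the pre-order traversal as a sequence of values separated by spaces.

25 37 19 22 20 15

Pre-order visits the node, then its left subtree, then its right subtree.
Visit 25.
At 25: no left child.
At 25: go right to 37.
  Visit 37.
  At 37: no left child.
  At 37: go right to 19.
    Visit 19.
    At 19: no left child.
    At 19: go right to 22.
      Visit 22.
      At 22: no left child.
      At 22: go right to 20.
        Visit 20.
        At 20: no left child.
        At 20: go right to 15.
          15 is a leaf — visit 15.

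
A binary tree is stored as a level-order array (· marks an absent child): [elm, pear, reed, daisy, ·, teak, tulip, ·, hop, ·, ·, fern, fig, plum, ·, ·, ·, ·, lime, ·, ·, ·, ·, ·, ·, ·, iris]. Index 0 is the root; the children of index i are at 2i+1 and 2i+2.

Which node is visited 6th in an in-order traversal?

In-order visits the left subtree, then the node, then the right subtree.
At elm: go left to pear.
  At pear: go left to daisy.
    At daisy: no left child.
    Visit daisy.
    At daisy: go right to hop.
      At hop: no left child.
      Visit hop.
      At hop: go right to lime.
        lime is a leaf — visit lime.
  Visit pear.
  At pear: no right child.
Visit elm.
At elm: go right to reed.
  At reed: go left to teak.
    At teak: go left to fern.
      fern is a leaf — visit fern.
    Visit teak.
    At teak: go right to fig.
      At fig: no left child.
      Visit fig.
      At fig: go right to iris.
        iris is a leaf — visit iris.
  Visit reed.
  At reed: go right to tulip.
    At tulip: go left to plum.
      plum is a leaf — visit plum.
    Visit tulip.
    At tulip: no right child.
Full in-order sequence: daisy, hop, lime, pear, elm, fern, teak, fig, iris, reed, plum, tulip.

fern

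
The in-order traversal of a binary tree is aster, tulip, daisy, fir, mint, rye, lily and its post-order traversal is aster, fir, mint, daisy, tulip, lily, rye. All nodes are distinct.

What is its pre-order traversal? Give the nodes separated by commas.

rye, tulip, aster, daisy, mint, fir, lily

The last element of post-order is the root; it splits in-order into left and right subtrees.
Root rye: left subtree has 5 nodes {aster, tulip, daisy, fir, mint}, right has 1 {lily}.
  Root tulip: left subtree has 1 node {aster}, right has 3 {daisy, fir, mint}.
    Root daisy: left subtree has 0 nodes { }, right has 2 {fir, mint}.
      Root mint: left subtree has 1 node {fir}, right has 0 { }.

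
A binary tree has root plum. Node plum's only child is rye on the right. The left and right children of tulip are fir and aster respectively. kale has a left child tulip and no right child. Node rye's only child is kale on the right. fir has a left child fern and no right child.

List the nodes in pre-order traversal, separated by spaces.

plum rye kale tulip fir fern aster

Pre-order visits the node, then its left subtree, then its right subtree.
Visit plum.
At plum: no left child.
At plum: go right to rye.
  Visit rye.
  At rye: no left child.
  At rye: go right to kale.
    Visit kale.
    At kale: go left to tulip.
      Visit tulip.
      At tulip: go left to fir.
        Visit fir.
        At fir: go left to fern.
          fern is a leaf — visit fern.
        At fir: no right child.
      At tulip: go right to aster.
        aster is a leaf — visit aster.
    At kale: no right child.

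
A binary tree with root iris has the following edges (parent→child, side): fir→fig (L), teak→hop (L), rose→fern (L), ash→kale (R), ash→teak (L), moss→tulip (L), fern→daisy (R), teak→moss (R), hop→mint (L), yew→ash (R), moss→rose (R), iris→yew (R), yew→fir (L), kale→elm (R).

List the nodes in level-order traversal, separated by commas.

Level-order visits nodes level by level from the root, left to right within each level.
Level 0: iris
Level 1: yew
Level 2: fir, ash
Level 3: fig, teak, kale
Level 4: hop, moss, elm
Level 5: mint, tulip, rose
Level 6: fern
Level 7: daisy

iris, yew, fir, ash, fig, teak, kale, hop, moss, elm, mint, tulip, rose, fern, daisy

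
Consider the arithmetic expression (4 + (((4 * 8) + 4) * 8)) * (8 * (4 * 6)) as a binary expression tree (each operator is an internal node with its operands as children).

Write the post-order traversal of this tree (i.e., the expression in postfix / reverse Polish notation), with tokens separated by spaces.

Post-order on an expression tree gives postfix notation: for each operator, emit left operand, right operand, then the operator.

4 4 8 * 4 + 8 * + 8 4 6 * * *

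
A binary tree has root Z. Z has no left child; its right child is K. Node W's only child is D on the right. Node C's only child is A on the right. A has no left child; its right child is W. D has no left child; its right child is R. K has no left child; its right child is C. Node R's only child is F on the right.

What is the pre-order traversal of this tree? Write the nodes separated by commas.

Pre-order visits the node, then its left subtree, then its right subtree.
Visit Z.
At Z: no left child.
At Z: go right to K.
  Visit K.
  At K: no left child.
  At K: go right to C.
    Visit C.
    At C: no left child.
    At C: go right to A.
      Visit A.
      At A: no left child.
      At A: go right to W.
        Visit W.
        At W: no left child.
        At W: go right to D.
          Visit D.
          At D: no left child.
          At D: go right to R.
            Visit R.
            At R: no left child.
            At R: go right to F.
              F is a leaf — visit F.

Z, K, C, A, W, D, R, F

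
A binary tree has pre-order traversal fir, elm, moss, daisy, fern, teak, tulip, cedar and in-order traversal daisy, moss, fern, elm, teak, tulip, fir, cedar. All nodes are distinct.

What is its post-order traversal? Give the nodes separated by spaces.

The first element of pre-order is the root; it splits in-order into left and right subtrees.
Root fir: left subtree has 6 nodes {daisy, moss, fern, elm, teak, tulip}, right has 1 {cedar}.
  Root elm: left subtree has 3 nodes {daisy, moss, fern}, right has 2 {teak, tulip}.
    Root moss: left subtree has 1 node {daisy}, right has 1 {fern}.
    Root teak: left subtree has 0 nodes { }, right has 1 {tulip}.

daisy fern moss tulip teak elm cedar fir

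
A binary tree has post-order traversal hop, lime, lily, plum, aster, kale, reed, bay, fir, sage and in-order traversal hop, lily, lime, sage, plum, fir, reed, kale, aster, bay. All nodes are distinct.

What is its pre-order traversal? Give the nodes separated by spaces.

The last element of post-order is the root; it splits in-order into left and right subtrees.
Root sage: left subtree has 3 nodes {hop, lily, lime}, right has 6 {plum, fir, reed, kale, aster, bay}.
  Root lily: left subtree has 1 node {hop}, right has 1 {lime}.
  Root fir: left subtree has 1 node {plum}, right has 4 {reed, kale, aster, bay}.
    Root bay: left subtree has 3 nodes {reed, kale, aster}, right has 0 { }.
      Root reed: left subtree has 0 nodes { }, right has 2 {kale, aster}.
        Root kale: left subtree has 0 nodes { }, right has 1 {aster}.

sage lily hop lime fir plum bay reed kale aster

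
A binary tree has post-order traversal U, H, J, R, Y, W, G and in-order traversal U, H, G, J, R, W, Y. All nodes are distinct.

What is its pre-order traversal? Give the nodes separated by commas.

The last element of post-order is the root; it splits in-order into left and right subtrees.
Root G: left subtree has 2 nodes {U, H}, right has 4 {J, R, W, Y}.
  Root H: left subtree has 1 node {U}, right has 0 { }.
  Root W: left subtree has 2 nodes {J, R}, right has 1 {Y}.
    Root R: left subtree has 1 node {J}, right has 0 { }.

G, H, U, W, R, J, Y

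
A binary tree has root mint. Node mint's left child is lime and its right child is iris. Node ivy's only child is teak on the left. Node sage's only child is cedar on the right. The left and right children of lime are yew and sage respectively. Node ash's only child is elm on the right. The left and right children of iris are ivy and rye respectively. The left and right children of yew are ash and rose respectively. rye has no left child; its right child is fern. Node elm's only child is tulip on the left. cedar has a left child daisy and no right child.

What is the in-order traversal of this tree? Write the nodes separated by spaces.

ash tulip elm yew rose lime sage daisy cedar mint teak ivy iris rye fern

In-order visits the left subtree, then the node, then the right subtree.
At mint: go left to lime.
  At lime: go left to yew.
    At yew: go left to ash.
      At ash: no left child.
      Visit ash.
      At ash: go right to elm.
        At elm: go left to tulip.
          tulip is a leaf — visit tulip.
        Visit elm.
        At elm: no right child.
    Visit yew.
    At yew: go right to rose.
      rose is a leaf — visit rose.
  Visit lime.
  At lime: go right to sage.
    At sage: no left child.
    Visit sage.
    At sage: go right to cedar.
      At cedar: go left to daisy.
        daisy is a leaf — visit daisy.
      Visit cedar.
      At cedar: no right child.
Visit mint.
At mint: go right to iris.
  At iris: go left to ivy.
    At ivy: go left to teak.
      teak is a leaf — visit teak.
    Visit ivy.
    At ivy: no right child.
  Visit iris.
  At iris: go right to rye.
    At rye: no left child.
    Visit rye.
    At rye: go right to fern.
      fern is a leaf — visit fern.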